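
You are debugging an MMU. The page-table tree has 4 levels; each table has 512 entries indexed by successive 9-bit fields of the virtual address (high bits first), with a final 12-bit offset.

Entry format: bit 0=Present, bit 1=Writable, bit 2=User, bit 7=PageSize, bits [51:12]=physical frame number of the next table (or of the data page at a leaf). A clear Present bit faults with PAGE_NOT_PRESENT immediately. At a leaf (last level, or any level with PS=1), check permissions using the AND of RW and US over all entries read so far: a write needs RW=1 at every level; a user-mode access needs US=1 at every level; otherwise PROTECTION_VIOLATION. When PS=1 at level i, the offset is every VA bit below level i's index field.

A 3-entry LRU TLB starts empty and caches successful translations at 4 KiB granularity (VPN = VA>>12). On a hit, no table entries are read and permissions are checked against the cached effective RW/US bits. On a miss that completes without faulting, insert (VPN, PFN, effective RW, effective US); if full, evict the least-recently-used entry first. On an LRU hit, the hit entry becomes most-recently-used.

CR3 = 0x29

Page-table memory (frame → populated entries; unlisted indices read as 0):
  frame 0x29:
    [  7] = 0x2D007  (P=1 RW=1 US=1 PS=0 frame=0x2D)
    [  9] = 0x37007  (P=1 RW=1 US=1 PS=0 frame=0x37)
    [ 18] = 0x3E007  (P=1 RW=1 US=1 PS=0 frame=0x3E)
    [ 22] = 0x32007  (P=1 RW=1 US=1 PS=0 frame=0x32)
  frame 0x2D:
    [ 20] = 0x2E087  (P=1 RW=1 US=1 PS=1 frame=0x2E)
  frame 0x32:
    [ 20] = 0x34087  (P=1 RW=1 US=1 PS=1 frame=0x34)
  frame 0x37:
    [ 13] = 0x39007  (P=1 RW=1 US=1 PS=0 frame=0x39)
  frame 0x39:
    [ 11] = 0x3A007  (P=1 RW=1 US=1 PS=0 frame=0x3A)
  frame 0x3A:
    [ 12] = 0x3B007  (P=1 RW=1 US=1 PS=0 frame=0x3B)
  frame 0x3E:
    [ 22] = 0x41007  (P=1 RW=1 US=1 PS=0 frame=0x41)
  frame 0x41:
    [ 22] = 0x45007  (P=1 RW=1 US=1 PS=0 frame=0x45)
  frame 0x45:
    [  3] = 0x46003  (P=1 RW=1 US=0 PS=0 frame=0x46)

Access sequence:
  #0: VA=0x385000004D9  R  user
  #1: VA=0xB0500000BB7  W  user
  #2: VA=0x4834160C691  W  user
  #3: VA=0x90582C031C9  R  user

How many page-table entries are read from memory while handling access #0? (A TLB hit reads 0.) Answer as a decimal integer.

Per-access translation:
#0 VA=0x385000004D9 (r,user):
  [0] read 0x29 idx=7: raw=0x2D007 flags P=1 W=1 U=1 S=0
  [1] read 0x2D idx=20: raw=0x2E087 flags P=1 W=1 U=1 S=1
  ✓ 0x2E4D9 (huge @L1)  — 2 lookups
#1 VA=0xB0500000BB7 (w,user):
  [0] read 0x29 idx=22: raw=0x32007 flags P=1 W=1 U=1 S=0
  [1] read 0x32 idx=20: raw=0x34087 flags P=1 W=1 U=1 S=1
  ✓ 0x34BB7 (huge @L1)  — 2 lookups
#2 VA=0x4834160C691 (w,user):
  [0] read 0x29 idx=9: raw=0x37007 flags P=1 W=1 U=1 S=0
  [1] read 0x37 idx=13: raw=0x39007 flags P=1 W=1 U=1 S=0
  [2] read 0x39 idx=11: raw=0x3A007 flags P=1 W=1 U=1 S=0
  [3] read 0x3A idx=12: raw=0x3B007 flags P=1 W=1 U=1 S=0
  ✓ 0x3B691  — 4 lookups
#3 VA=0x90582C031C9 (r,user):
  [0] read 0x29 idx=18: raw=0x3E007 flags P=1 W=1 U=1 S=0
  [1] read 0x3E idx=22: raw=0x41007 flags P=1 W=1 U=1 S=0
  [2] read 0x41 idx=22: raw=0x45007 flags P=1 W=1 U=1 S=0
  [3] read 0x45 idx=3: raw=0x46003 flags P=1 W=1 U=0 S=0
  ✗ PROTECTION_VIOLATION  [4 reads]

Entries read for #0: 2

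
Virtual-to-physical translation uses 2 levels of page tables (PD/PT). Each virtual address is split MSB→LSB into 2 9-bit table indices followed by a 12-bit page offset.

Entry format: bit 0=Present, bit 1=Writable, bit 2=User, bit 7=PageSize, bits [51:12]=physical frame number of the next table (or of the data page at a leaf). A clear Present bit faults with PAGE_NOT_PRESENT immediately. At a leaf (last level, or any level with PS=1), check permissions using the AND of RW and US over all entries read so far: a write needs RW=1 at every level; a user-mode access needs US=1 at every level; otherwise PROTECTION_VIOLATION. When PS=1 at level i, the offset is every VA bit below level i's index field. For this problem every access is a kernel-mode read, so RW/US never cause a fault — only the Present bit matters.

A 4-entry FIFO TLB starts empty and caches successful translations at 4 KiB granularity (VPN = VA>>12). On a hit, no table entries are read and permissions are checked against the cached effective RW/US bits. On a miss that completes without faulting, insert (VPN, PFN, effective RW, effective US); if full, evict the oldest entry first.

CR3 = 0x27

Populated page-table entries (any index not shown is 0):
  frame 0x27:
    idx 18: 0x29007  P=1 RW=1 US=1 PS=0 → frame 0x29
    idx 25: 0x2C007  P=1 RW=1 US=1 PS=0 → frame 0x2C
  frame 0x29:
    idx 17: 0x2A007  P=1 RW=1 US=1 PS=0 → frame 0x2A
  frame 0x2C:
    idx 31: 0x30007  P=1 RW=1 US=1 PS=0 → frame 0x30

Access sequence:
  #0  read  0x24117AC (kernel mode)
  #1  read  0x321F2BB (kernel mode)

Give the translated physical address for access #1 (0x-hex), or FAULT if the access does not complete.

Trace:
#0 VA=0x24117AC (r,kernel):
  L0: frame=0x27 idx=18 entry=0x29007 [P=1 RW=1 US=1 PS=0]
  L1: frame=0x29 idx=17 entry=0x2A007 [P=1 RW=1 US=1 PS=0]
  ✓ 0x2A7AC  — 2 lookups
#1 VA=0x321F2BB (r,kernel):
  L0: frame=0x27 idx=25 entry=0x2C007 [P=1 RW=1 US=1 PS=0]
  L1: frame=0x2C idx=31 entry=0x30007 [P=1 RW=1 US=1 PS=0]
  ✓ 0x302BB  — 2 lookups

Access #1 PA: 0x302BB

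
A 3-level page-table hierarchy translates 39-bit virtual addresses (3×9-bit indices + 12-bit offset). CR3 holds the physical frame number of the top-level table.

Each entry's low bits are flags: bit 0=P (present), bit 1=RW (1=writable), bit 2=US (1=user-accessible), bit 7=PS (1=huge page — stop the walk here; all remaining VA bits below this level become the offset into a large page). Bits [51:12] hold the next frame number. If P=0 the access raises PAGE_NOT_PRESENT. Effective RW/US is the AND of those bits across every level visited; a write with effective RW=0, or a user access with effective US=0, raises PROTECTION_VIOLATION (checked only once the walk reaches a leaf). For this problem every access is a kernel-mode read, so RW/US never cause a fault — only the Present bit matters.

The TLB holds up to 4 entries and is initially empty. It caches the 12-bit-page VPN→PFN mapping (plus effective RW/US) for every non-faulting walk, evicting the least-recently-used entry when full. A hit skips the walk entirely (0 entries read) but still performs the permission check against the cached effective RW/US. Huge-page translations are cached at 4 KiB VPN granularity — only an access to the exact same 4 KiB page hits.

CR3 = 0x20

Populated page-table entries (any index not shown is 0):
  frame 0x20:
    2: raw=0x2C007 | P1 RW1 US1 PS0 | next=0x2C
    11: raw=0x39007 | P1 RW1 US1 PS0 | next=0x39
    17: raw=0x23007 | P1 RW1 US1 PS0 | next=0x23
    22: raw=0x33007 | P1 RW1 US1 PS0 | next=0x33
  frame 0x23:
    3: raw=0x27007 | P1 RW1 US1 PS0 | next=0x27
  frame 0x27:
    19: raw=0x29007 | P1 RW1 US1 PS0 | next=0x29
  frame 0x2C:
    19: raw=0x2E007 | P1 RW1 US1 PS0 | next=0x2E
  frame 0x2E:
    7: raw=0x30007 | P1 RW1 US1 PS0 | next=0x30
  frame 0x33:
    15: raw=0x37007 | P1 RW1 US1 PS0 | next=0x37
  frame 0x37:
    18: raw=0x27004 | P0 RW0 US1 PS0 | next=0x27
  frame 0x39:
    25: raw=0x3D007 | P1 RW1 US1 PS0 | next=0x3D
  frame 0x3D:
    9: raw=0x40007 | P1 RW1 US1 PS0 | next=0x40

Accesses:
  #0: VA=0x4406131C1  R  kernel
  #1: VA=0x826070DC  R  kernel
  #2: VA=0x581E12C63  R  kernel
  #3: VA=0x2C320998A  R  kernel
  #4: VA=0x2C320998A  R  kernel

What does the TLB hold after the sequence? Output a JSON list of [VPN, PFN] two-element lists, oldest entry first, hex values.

Trace:
#0 VA=0x4406131C1 (r,kernel):
  [0] read 0x20 idx=17: raw=0x23007 flags P=1 W=1 U=1 S=0
  [1] read 0x23 idx=3: raw=0x27007 flags P=1 W=1 U=1 S=0
  [2] read 0x27 idx=19: raw=0x29007 flags P=1 W=1 U=1 S=0
  ✓ 0x291C1  — 3 lookups
#1 VA=0x826070DC (r,kernel):
  [0] read 0x20 idx=2: raw=0x2C007 flags P=1 W=1 U=1 S=0
  [1] read 0x2C idx=19: raw=0x2E007 flags P=1 W=1 U=1 S=0
  [2] read 0x2E idx=7: raw=0x30007 flags P=1 W=1 U=1 S=0
  ✓ 0x300DC  — 3 lookups
#2 VA=0x581E12C63 (r,kernel):
  [0] read 0x20 idx=22: raw=0x33007 flags P=1 W=1 U=1 S=0
  [1] read 0x33 idx=15: raw=0x37007 flags P=1 W=1 U=1 S=0
  [2] read 0x37 idx=18: raw=0x27004 flags P=0 W=0 U=1 S=0
  ✗ PAGE_NOT_PRESENT  [3 reads]
#3 VA=0x2C320998A (r,kernel):
  [0] read 0x20 idx=11: raw=0x39007 flags P=1 W=1 U=1 S=0
  [1] read 0x39 idx=25: raw=0x3D007 flags P=1 W=1 U=1 S=0
  [2] read 0x3D idx=9: raw=0x40007 flags P=1 W=1 U=1 S=0
  ✓ 0x4098A  — 3 lookups
#4 VA=0x2C320998A (r,kernel):
  TLB hit vpn=0x2C3209 → PA=0x4098A

TLB: [["0x440613", "0x29"], ["0x82607", "0x30"], ["0x2C3209", "0x40"]]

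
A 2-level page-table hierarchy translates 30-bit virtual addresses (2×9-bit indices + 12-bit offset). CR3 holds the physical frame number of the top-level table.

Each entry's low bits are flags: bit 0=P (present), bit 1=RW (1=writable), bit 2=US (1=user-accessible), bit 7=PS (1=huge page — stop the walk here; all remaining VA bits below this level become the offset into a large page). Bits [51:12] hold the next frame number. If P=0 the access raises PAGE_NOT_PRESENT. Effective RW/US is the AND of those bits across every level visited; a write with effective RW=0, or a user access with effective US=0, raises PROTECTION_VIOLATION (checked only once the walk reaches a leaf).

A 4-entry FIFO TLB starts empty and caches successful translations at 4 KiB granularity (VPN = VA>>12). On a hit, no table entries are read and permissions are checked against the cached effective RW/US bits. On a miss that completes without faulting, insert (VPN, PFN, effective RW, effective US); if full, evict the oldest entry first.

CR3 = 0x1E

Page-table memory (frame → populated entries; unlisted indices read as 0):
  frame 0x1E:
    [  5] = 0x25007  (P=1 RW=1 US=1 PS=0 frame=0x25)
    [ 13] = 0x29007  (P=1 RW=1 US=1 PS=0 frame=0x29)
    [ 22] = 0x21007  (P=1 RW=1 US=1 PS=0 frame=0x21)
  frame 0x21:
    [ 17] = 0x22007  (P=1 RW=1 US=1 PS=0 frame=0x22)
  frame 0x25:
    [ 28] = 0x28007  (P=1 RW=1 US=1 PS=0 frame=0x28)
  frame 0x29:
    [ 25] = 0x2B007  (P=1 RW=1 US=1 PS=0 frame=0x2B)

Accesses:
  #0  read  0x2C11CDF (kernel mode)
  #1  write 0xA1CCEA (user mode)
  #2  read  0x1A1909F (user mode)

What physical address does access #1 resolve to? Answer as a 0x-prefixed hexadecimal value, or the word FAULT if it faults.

Trace:
#0 VA=0x2C11CDF (r,kernel):
  L0 @0x1E[22] → 0x21007  P=1,RW=1,US=1,PS=0
  L1 @0x21[17] → 0x22007  P=1,RW=1,US=1,PS=0
  ✓ 0x22CDF  — 2 lookups
#1 VA=0xA1CCEA (w,user):
  L0 @0x1E[5] → 0x25007  P=1,RW=1,US=1,PS=0
  L1 @0x25[28] → 0x28007  P=1,RW=1,US=1,PS=0
  ✓ 0x28CEA  — 2 lookups
#2 VA=0x1A1909F (r,user):
  L0 @0x1E[13] → 0x29007  P=1,RW=1,US=1,PS=0
  L1 @0x29[25] → 0x2B007  P=1,RW=1,US=1,PS=0
  ✓ 0x2B09F  — 2 lookups

Access #1 PA: 0x28CEA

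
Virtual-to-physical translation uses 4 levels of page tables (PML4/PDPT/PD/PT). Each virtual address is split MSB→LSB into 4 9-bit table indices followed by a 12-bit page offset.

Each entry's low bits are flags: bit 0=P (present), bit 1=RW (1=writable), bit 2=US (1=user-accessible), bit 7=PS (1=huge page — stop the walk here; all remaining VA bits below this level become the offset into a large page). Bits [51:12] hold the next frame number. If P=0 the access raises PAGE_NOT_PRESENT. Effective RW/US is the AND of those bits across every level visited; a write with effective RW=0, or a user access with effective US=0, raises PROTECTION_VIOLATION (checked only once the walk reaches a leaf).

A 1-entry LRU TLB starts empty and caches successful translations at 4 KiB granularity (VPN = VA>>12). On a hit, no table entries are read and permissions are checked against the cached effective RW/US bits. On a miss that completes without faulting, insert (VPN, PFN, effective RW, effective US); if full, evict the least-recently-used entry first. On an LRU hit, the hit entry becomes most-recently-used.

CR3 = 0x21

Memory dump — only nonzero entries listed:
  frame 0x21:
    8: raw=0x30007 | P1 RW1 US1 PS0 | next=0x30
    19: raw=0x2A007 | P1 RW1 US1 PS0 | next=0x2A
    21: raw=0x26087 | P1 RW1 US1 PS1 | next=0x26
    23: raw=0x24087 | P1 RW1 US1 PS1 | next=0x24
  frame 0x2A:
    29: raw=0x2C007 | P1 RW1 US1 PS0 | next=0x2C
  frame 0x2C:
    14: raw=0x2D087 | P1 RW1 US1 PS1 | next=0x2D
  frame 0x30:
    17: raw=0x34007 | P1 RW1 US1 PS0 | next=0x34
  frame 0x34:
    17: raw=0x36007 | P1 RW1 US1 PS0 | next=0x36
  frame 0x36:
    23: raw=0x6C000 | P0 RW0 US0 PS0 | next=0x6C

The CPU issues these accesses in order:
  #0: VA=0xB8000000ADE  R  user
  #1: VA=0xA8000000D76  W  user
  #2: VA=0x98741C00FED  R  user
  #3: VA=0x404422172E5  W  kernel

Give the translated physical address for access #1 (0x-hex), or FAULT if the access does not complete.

Trace:
#0 VA=0xB8000000ADE (r,user):
  lvl0: tbl 0x21, slot 23 ⇒ 0x24087 (P1/RW1/US1/PS1)
  → PA=0x24ADE (huge @L0)  (1 entries read)
#1 VA=0xA8000000D76 (w,user):
  lvl0: tbl 0x21, slot 21 ⇒ 0x26087 (P1/RW1/US1/PS1)
  → PA=0x26D76 (huge @L0)  (1 entries read)
#2 VA=0x98741C00FED (r,user):
  lvl0: tbl 0x21, slot 19 ⇒ 0x2A007 (P1/RW1/US1/PS0)
  lvl1: tbl 0x2A, slot 29 ⇒ 0x2C007 (P1/RW1/US1/PS0)
  lvl2: tbl 0x2C, slot 14 ⇒ 0x2D087 (P1/RW1/US1/PS1)
  → PA=0x2DFED (huge @L2)  (3 entries read)
#3 VA=0x404422172E5 (w,kernel):
  lvl0: tbl 0x21, slot 8 ⇒ 0x30007 (P1/RW1/US1/PS0)
  lvl1: tbl 0x30, slot 17 ⇒ 0x34007 (P1/RW1/US1/PS0)
  lvl2: tbl 0x34, slot 17 ⇒ 0x36007 (P1/RW1/US1/PS0)
  lvl3: tbl 0x36, slot 23 ⇒ 0x6C000 (P0/RW0/US0/PS0)
  ⇒ fault: PAGE_NOT_PRESENT  — 4 lookups

Access #1 PA: 0x26D76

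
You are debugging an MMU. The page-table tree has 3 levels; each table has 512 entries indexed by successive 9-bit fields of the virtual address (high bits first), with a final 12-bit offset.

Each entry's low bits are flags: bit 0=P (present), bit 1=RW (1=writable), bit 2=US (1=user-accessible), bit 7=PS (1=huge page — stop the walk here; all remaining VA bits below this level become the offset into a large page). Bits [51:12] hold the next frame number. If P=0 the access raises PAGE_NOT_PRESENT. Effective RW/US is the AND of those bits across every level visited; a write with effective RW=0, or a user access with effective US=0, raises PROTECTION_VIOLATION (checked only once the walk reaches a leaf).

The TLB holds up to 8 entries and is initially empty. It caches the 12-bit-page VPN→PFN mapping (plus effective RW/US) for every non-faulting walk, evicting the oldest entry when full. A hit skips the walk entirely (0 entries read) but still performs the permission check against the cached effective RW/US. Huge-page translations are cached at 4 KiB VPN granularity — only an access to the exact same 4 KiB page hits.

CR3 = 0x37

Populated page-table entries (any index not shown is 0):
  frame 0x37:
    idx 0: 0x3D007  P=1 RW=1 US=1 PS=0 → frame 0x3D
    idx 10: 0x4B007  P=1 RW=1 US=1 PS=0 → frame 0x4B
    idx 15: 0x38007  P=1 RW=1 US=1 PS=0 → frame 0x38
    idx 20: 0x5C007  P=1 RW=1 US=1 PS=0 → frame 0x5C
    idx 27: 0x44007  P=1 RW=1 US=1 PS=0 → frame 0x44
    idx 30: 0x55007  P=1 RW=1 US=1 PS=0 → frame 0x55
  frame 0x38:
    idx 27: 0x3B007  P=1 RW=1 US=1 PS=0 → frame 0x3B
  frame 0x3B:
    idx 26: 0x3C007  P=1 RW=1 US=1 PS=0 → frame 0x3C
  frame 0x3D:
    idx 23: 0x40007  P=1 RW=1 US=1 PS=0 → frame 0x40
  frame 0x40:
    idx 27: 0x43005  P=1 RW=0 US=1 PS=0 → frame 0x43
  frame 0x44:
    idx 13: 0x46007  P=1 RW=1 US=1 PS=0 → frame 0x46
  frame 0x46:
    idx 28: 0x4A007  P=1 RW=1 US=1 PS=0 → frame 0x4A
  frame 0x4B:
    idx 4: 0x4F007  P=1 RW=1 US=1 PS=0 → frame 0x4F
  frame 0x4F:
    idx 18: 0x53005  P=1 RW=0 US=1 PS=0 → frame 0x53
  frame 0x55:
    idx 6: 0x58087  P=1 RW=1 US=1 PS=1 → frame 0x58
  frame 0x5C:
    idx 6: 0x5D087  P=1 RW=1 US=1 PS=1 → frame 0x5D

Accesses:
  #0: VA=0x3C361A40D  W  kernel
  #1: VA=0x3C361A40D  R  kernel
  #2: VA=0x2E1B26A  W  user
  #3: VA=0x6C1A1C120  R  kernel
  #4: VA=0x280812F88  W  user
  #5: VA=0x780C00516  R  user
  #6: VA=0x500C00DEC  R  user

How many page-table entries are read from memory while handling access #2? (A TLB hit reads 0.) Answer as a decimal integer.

Trace:
#0 VA=0x3C361A40D (w,kernel):
  lvl0: tbl 0x37, slot 15 ⇒ 0x38007 (P1/RW1/US1/PS0)
  lvl1: tbl 0x38, slot 27 ⇒ 0x3B007 (P1/RW1/US1/PS0)
  lvl2: tbl 0x3B, slot 26 ⇒ 0x3C007 (P1/RW1/US1/PS0)
  ⇒ phys 0x3C40D  [3 reads]
#1 VA=0x3C361A40D (r,kernel):
  TLB hit vpn=0x3C361A → PA=0x3C40D
#2 VA=0x2E1B26A (w,user):
  lvl0: tbl 0x37, slot 0 ⇒ 0x3D007 (P1/RW1/US1/PS0)
  lvl1: tbl 0x3D, slot 23 ⇒ 0x40007 (P1/RW1/US1/PS0)
  lvl2: tbl 0x40, slot 27 ⇒ 0x43005 (P1/RW0/US1/PS0)
  → PROTECTION_VIOLATION  (3 entries read)
#3 VA=0x6C1A1C120 (r,kernel):
  lvl0: tbl 0x37, slot 27 ⇒ 0x44007 (P1/RW1/US1/PS0)
  lvl1: tbl 0x44, slot 13 ⇒ 0x46007 (P1/RW1/US1/PS0)
  lvl2: tbl 0x46, slot 28 ⇒ 0x4A007 (P1/RW1/US1/PS0)
  ⇒ phys 0x4A120  [3 reads]
#4 VA=0x280812F88 (w,user):
  lvl0: tbl 0x37, slot 10 ⇒ 0x4B007 (P1/RW1/US1/PS0)
  lvl1: tbl 0x4B, slot 4 ⇒ 0x4F007 (P1/RW1/US1/PS0)
  lvl2: tbl 0x4F, slot 18 ⇒ 0x53005 (P1/RW0/US1/PS0)
  → PROTECTION_VIOLATION  (3 entries read)
#5 VA=0x780C00516 (r,user):
  lvl0: tbl 0x37, slot 30 ⇒ 0x55007 (P1/RW1/US1/PS0)
  lvl1: tbl 0x55, slot 6 ⇒ 0x58087 (P1/RW1/US1/PS1)
  ⇒ phys 0x58516 (huge @L1)  [2 reads]
#6 VA=0x500C00DEC (r,user):
  lvl0: tbl 0x37, slot 20 ⇒ 0x5C007 (P1/RW1/US1/PS0)
  lvl1: tbl 0x5C, slot 6 ⇒ 0x5D087 (P1/RW1/US1/PS1)
  ⇒ phys 0x5DDEC (huge @L1)  [2 reads]

Entries read for #2: 3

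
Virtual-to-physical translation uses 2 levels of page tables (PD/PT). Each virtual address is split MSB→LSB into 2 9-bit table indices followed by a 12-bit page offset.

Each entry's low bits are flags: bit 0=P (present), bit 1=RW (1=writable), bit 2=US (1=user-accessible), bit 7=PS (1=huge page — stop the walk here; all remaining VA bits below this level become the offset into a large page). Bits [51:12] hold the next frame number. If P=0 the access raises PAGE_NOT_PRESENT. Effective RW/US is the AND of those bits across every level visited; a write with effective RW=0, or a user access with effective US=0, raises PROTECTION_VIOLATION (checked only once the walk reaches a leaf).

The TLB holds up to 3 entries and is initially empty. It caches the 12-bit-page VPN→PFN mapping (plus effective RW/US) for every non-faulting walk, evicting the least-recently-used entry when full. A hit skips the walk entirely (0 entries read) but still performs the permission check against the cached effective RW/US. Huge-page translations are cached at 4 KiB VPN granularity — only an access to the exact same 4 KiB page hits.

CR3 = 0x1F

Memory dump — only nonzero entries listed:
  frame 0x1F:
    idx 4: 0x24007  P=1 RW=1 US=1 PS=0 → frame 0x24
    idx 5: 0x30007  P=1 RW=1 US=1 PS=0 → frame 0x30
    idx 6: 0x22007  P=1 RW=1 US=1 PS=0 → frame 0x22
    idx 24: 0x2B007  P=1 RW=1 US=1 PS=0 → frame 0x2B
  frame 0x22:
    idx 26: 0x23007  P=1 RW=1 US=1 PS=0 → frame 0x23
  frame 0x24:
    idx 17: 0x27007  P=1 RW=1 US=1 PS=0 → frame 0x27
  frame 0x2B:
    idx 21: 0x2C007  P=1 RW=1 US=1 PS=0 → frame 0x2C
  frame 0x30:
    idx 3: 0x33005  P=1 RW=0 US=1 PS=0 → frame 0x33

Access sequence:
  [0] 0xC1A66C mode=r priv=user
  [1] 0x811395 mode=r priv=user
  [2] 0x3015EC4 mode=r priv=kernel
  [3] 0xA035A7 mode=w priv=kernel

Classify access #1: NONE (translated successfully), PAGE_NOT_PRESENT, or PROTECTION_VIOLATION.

Trace:
#0 VA=0xC1A66C (r,user):
  L0: frame=0x1F idx=6 entry=0x22007 [P=1 RW=1 US=1 PS=0]
  L1: frame=0x22 idx=26 entry=0x23007 [P=1 RW=1 US=1 PS=0]
  ✓ 0x2366C  — 2 lookups
#1 VA=0x811395 (r,user):
  L0: frame=0x1F idx=4 entry=0x24007 [P=1 RW=1 US=1 PS=0]
  L1: frame=0x24 idx=17 entry=0x27007 [P=1 RW=1 US=1 PS=0]
  ✓ 0x27395  — 2 lookups
#2 VA=0x3015EC4 (r,kernel):
  L0: frame=0x1F idx=24 entry=0x2B007 [P=1 RW=1 US=1 PS=0]
  L1: frame=0x2B idx=21 entry=0x2C007 [P=1 RW=1 US=1 PS=0]
  ✓ 0x2CEC4  — 2 lookups
#3 VA=0xA035A7 (w,kernel):
  L0: frame=0x1F idx=5 entry=0x30007 [P=1 RW=1 US=1 PS=0]
  L1: frame=0x30 idx=3 entry=0x33005 [P=1 RW=0 US=1 PS=0]
  → PROTECTION_VIOLATION  (2 entries read)

Access #1 fault: NONE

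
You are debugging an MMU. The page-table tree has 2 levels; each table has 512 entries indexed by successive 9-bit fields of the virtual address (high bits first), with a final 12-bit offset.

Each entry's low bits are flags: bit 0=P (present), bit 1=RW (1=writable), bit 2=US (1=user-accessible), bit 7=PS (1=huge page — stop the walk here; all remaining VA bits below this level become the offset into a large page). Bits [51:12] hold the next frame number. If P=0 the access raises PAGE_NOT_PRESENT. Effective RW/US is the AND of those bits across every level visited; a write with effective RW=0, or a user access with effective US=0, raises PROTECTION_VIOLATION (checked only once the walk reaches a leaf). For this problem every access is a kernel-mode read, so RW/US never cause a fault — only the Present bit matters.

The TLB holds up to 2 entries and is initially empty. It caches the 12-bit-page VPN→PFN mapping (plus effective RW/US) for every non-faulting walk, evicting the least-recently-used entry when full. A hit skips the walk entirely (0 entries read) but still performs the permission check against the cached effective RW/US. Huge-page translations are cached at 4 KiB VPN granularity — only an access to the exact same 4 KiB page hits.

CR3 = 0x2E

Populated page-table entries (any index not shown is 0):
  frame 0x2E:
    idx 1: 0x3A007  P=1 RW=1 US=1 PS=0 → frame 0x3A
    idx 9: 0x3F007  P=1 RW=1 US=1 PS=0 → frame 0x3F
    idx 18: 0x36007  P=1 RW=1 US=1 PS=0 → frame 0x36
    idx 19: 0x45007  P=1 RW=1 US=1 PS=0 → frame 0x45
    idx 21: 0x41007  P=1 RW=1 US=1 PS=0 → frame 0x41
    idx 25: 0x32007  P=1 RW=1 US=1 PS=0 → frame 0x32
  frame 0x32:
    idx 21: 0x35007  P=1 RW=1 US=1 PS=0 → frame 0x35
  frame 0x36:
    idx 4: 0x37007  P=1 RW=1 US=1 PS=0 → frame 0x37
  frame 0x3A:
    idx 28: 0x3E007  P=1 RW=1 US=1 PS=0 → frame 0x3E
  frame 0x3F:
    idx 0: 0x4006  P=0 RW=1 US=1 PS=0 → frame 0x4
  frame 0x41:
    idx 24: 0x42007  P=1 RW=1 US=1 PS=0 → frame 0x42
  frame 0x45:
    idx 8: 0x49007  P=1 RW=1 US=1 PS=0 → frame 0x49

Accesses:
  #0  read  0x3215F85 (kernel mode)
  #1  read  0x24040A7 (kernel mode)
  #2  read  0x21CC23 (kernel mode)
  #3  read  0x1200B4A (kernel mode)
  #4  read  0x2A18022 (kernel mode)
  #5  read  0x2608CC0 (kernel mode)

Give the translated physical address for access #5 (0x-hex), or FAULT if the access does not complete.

Trace:
#0 VA=0x3215F85 (r,kernel):
  L0: frame=0x2E idx=25 entry=0x32007 [P=1 RW=1 US=1 PS=0]
  L1: frame=0x32 idx=21 entry=0x35007 [P=1 RW=1 US=1 PS=0]
  ⇒ phys 0x35F85  [2 reads]
#1 VA=0x24040A7 (r,kernel):
  L0: frame=0x2E idx=18 entry=0x36007 [P=1 RW=1 US=1 PS=0]
  L1: frame=0x36 idx=4 entry=0x37007 [P=1 RW=1 US=1 PS=0]
  ⇒ phys 0x370A7  [2 reads]
#2 VA=0x21CC23 (r,kernel):
  L0: frame=0x2E idx=1 entry=0x3A007 [P=1 RW=1 US=1 PS=0]
  L1: frame=0x3A idx=28 entry=0x3E007 [P=1 RW=1 US=1 PS=0]
  ⇒ phys 0x3EC23  [2 reads]
#3 VA=0x1200B4A (r,kernel):
  L0: frame=0x2E idx=9 entry=0x3F007 [P=1 RW=1 US=1 PS=0]
  L1: frame=0x3F idx=0 entry=0x4006 [P=0 RW=1 US=1 PS=0]
  ✗ PAGE_NOT_PRESENT  [2 reads]
#4 VA=0x2A18022 (r,kernel):
  L0: frame=0x2E idx=21 entry=0x41007 [P=1 RW=1 US=1 PS=0]
  L1: frame=0x41 idx=24 entry=0x42007 [P=1 RW=1 US=1 PS=0]
  ⇒ phys 0x42022  [2 reads]
#5 VA=0x2608CC0 (r,kernel):
  L0: frame=0x2E idx=19 entry=0x45007 [P=1 RW=1 US=1 PS=0]
  L1: frame=0x45 idx=8 entry=0x49007 [P=1 RW=1 US=1 PS=0]
  ⇒ phys 0x49CC0  [2 reads]

Access #5 PA: 0x49CC0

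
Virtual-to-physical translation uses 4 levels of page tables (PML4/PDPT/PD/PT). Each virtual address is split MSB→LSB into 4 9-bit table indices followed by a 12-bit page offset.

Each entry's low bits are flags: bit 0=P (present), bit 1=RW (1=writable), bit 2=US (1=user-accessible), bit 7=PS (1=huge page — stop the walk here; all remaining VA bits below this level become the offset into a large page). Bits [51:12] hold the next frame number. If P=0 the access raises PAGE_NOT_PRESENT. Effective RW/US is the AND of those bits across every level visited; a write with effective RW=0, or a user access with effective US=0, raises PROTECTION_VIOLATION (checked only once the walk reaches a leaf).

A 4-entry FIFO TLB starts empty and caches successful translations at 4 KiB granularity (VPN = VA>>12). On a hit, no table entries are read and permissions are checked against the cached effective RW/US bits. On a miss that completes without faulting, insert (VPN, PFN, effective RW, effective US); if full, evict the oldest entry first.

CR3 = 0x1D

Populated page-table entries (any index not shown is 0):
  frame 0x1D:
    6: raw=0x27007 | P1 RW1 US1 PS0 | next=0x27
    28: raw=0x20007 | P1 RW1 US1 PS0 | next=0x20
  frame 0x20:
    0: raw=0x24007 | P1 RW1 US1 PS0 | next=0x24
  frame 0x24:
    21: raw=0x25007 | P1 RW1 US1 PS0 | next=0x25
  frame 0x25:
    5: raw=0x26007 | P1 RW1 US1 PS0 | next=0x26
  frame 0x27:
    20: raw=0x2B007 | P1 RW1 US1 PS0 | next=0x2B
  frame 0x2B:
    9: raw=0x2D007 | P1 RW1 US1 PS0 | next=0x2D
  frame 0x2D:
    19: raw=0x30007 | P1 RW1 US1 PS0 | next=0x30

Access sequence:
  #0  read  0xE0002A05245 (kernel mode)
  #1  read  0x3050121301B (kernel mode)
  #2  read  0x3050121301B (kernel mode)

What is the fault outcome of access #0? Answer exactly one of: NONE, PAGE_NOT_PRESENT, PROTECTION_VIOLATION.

Walk each access:
#0 VA=0xE0002A05245 (r,kernel):
  lvl0: tbl 0x1D, slot 28 ⇒ 0x20007 (P1/RW1/US1/PS0)
  lvl1: tbl 0x20, slot 0 ⇒ 0x24007 (P1/RW1/US1/PS0)
  lvl2: tbl 0x24, slot 21 ⇒ 0x25007 (P1/RW1/US1/PS0)
  lvl3: tbl 0x25, slot 5 ⇒ 0x26007 (P1/RW1/US1/PS0)
  → PA=0x26245  (4 entries read)
#1 VA=0x3050121301B (r,kernel):
  lvl0: tbl 0x1D, slot 6 ⇒ 0x27007 (P1/RW1/US1/PS0)
  lvl1: tbl 0x27, slot 20 ⇒ 0x2B007 (P1/RW1/US1/PS0)
  lvl2: tbl 0x2B, slot 9 ⇒ 0x2D007 (P1/RW1/US1/PS0)
  lvl3: tbl 0x2D, slot 19 ⇒ 0x30007 (P1/RW1/US1/PS0)
  → PA=0x3001B  (4 entries read)
#2 VA=0x3050121301B (r,kernel):
  TLB hit vpn=0x30501213 → PA=0x3001B

Access #0 fault: NONE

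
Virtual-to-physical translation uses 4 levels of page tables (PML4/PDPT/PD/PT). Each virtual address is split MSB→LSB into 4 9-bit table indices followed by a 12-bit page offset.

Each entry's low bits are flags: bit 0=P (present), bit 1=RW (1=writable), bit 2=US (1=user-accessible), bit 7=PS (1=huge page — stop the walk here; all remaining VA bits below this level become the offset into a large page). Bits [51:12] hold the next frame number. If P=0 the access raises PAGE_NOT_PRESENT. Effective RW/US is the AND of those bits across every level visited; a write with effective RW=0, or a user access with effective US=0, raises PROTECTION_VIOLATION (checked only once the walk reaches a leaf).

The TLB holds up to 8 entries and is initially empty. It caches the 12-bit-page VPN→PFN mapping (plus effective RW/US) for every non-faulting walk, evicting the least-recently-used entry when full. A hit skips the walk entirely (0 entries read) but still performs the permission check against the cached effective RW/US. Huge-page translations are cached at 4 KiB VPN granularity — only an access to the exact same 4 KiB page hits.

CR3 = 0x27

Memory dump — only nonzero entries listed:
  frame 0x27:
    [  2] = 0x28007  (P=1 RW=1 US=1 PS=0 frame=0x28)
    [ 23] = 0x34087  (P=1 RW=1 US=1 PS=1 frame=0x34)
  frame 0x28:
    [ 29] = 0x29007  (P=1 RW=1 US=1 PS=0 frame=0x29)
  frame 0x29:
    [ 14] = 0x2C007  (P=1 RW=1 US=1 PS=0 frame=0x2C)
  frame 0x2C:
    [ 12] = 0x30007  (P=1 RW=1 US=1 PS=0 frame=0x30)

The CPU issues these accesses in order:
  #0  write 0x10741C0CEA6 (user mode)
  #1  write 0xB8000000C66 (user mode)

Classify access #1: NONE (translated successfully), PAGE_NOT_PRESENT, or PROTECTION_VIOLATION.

Per-access translation:
#0 VA=0x10741C0CEA6 (w,user):
  lvl0: tbl 0x27, slot 2 ⇒ 0x28007 (P1/RW1/US1/PS0)
  lvl1: tbl 0x28, slot 29 ⇒ 0x29007 (P1/RW1/US1/PS0)
  lvl2: tbl 0x29, slot 14 ⇒ 0x2C007 (P1/RW1/US1/PS0)
  lvl3: tbl 0x2C, slot 12 ⇒ 0x30007 (P1/RW1/US1/PS0)
  ✓ 0x30EA6  — 4 lookups
#1 VA=0xB8000000C66 (w,user):
  lvl0: tbl 0x27, slot 23 ⇒ 0x34087 (P1/RW1/US1/PS1)
  ✓ 0x34C66 (huge @L0)  — 1 lookups

Access #1 fault: NONE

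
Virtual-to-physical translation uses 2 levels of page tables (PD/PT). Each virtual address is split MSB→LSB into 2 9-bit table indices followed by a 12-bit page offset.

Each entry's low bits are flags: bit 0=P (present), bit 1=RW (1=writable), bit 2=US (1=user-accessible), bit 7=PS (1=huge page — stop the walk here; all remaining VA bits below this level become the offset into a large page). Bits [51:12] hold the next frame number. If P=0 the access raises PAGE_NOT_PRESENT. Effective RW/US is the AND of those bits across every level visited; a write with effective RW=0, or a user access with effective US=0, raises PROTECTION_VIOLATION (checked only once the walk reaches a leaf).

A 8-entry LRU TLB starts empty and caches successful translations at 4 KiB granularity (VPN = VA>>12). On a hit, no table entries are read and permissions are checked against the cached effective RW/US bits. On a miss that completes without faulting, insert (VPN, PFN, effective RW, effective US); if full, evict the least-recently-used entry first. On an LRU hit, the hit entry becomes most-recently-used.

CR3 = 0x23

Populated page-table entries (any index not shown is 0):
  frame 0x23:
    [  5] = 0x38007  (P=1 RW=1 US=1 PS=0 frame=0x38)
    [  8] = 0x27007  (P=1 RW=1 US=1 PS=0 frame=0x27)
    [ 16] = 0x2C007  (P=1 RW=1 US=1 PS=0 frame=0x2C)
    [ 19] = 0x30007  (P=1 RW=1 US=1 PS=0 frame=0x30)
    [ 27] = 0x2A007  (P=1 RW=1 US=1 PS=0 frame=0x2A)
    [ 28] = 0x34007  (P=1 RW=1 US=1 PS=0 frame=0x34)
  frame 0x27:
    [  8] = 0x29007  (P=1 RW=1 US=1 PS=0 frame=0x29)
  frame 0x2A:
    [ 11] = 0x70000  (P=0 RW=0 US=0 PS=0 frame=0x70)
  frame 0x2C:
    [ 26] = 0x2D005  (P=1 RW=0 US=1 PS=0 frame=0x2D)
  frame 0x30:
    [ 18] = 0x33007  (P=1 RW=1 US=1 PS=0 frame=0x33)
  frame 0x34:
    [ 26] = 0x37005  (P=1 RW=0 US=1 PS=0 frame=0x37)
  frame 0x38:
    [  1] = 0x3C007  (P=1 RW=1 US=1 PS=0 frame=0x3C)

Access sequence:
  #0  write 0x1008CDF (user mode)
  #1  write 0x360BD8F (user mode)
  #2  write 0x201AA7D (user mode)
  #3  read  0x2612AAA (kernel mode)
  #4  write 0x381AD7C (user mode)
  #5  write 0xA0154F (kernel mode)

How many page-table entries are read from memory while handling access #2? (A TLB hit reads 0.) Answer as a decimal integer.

Walk each access:
#0 VA=0x1008CDF (w,user):
  [0] read 0x23 idx=8: raw=0x27007 flags P=1 W=1 U=1 S=0
  [1] read 0x27 idx=8: raw=0x29007 flags P=1 W=1 U=1 S=0
  → PA=0x29CDF  (2 entries read)
#1 VA=0x360BD8F (w,user):
  [0] read 0x23 idx=27: raw=0x2A007 flags P=1 W=1 U=1 S=0
  [1] read 0x2A idx=11: raw=0x70000 flags P=0 W=0 U=0 S=0
  ✗ PAGE_NOT_PRESENT  [2 reads]
#2 VA=0x201AA7D (w,user):
  [0] read 0x23 idx=16: raw=0x2C007 flags P=1 W=1 U=1 S=0
  [1] read 0x2C idx=26: raw=0x2D005 flags P=1 W=0 U=1 S=0
  ✗ PROTECTION_VIOLATION  [2 reads]
#3 VA=0x2612AAA (r,kernel):
  [0] read 0x23 idx=19: raw=0x30007 flags P=1 W=1 U=1 S=0
  [1] read 0x30 idx=18: raw=0x33007 flags P=1 W=1 U=1 S=0
  → PA=0x33AAA  (2 entries read)
#4 VA=0x381AD7C (w,user):
  [0] read 0x23 idx=28: raw=0x34007 flags P=1 W=1 U=1 S=0
  [1] read 0x34 idx=26: raw=0x37005 flags P=1 W=0 U=1 S=0
  ✗ PROTECTION_VIOLATION  [2 reads]
#5 VA=0xA0154F (w,kernel):
  [0] read 0x23 idx=5: raw=0x38007 flags P=1 W=1 U=1 S=0
  [1] read 0x38 idx=1: raw=0x3C007 flags P=1 W=1 U=1 S=0
  → PA=0x3C54F  (2 entries read)

Entries read for #2: 2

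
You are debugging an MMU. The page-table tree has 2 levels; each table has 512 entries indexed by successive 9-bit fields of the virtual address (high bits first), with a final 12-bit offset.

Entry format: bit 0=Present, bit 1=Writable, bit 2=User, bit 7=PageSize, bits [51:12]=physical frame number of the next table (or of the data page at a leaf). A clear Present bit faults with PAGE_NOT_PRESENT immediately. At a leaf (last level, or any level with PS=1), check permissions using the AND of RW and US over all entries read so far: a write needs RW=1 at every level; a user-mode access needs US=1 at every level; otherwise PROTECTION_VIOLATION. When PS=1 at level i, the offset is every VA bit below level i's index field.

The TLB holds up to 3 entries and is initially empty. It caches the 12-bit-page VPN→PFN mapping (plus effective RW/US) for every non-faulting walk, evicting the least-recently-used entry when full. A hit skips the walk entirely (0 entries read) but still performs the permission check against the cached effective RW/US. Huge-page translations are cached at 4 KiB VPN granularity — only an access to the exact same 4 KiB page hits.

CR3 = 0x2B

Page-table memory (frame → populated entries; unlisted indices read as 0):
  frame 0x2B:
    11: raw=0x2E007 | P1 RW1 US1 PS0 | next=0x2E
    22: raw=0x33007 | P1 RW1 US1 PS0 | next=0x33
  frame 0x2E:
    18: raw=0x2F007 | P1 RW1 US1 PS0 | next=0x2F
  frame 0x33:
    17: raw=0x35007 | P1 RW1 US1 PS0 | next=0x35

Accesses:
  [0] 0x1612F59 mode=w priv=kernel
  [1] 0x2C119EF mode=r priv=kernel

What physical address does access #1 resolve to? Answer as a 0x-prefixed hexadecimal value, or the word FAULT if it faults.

Walk each access:
#0 VA=0x1612F59 (w,kernel):
  [0] read 0x2B idx=11: raw=0x2E007 flags P=1 W=1 U=1 S=0
  [1] read 0x2E idx=18: raw=0x2F007 flags P=1 W=1 U=1 S=0
  ⇒ phys 0x2FF59  [2 reads]
#1 VA=0x2C119EF (r,kernel):
  [0] read 0x2B idx=22: raw=0x33007 flags P=1 W=1 U=1 S=0
  [1] read 0x33 idx=17: raw=0x35007 flags P=1 W=1 U=1 S=0
  ⇒ phys 0x359EF  [2 reads]

Access #1 PA: 0x359EF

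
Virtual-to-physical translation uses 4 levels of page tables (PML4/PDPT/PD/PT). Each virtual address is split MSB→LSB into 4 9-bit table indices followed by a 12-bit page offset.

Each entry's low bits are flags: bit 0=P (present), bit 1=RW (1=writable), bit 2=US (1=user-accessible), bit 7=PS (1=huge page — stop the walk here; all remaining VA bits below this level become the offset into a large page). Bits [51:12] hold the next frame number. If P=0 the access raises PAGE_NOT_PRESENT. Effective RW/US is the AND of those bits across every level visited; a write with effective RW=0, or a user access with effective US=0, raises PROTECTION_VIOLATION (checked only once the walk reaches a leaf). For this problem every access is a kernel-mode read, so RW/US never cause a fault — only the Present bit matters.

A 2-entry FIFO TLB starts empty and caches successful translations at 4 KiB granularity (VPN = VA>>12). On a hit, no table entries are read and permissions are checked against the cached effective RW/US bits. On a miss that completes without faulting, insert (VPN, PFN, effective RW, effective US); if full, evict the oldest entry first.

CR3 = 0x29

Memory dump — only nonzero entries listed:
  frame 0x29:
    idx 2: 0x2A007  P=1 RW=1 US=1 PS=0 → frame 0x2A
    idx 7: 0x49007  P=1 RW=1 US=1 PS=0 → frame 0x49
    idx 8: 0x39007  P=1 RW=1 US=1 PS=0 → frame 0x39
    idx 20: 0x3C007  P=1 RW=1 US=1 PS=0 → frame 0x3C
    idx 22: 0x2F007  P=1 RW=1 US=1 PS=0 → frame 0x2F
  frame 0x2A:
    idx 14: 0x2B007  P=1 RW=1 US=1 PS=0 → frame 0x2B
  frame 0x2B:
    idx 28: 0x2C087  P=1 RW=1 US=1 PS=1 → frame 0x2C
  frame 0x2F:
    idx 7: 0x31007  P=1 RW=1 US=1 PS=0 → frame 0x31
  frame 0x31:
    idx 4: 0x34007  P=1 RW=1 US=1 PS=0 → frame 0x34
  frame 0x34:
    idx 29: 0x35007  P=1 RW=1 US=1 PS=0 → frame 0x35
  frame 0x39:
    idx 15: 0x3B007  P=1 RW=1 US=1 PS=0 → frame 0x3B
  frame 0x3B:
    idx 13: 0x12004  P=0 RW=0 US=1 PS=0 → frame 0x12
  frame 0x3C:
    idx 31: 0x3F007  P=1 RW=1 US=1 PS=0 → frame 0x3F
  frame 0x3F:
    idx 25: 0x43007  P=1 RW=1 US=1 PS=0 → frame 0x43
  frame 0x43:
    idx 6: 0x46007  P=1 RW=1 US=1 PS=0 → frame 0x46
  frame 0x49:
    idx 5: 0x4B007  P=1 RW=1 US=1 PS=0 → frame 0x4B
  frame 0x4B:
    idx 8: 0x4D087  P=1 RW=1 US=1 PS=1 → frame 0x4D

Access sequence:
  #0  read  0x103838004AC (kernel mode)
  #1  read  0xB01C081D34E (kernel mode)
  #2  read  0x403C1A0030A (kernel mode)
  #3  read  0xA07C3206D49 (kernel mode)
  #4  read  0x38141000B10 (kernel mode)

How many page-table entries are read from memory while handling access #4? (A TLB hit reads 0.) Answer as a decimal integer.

Trace:
#0 VA=0x103838004AC (r,kernel):
  [0] read 0x29 idx=2: raw=0x2A007 flags P=1 W=1 U=1 S=0
  [1] read 0x2A idx=14: raw=0x2B007 flags P=1 W=1 U=1 S=0
  [2] read 0x2B idx=28: raw=0x2C087 flags P=1 W=1 U=1 S=1
  ✓ 0x2C4AC (huge @L2)  — 3 lookups
#1 VA=0xB01C081D34E (r,kernel):
  [0] read 0x29 idx=22: raw=0x2F007 flags P=1 W=1 U=1 S=0
  [1] read 0x2F idx=7: raw=0x31007 flags P=1 W=1 U=1 S=0
  [2] read 0x31 idx=4: raw=0x34007 flags P=1 W=1 U=1 S=0
  [3] read 0x34 idx=29: raw=0x35007 flags P=1 W=1 U=1 S=0
  ✓ 0x3534E  — 4 lookups
#2 VA=0x403C1A0030A (r,kernel):
  [0] read 0x29 idx=8: raw=0x39007 flags P=1 W=1 U=1 S=0
  [1] read 0x39 idx=15: raw=0x3B007 flags P=1 W=1 U=1 S=0
  [2] read 0x3B idx=13: raw=0x12004 flags P=0 W=0 U=1 S=0
  → PAGE_NOT_PRESENT  (3 entries read)
#3 VA=0xA07C3206D49 (r,kernel):
  [0] read 0x29 idx=20: raw=0x3C007 flags P=1 W=1 U=1 S=0
  [1] read 0x3C idx=31: raw=0x3F007 flags P=1 W=1 U=1 S=0
  [2] read 0x3F idx=25: raw=0x43007 flags P=1 W=1 U=1 S=0
  [3] read 0x43 idx=6: raw=0x46007 flags P=1 W=1 U=1 S=0
  ✓ 0x46D49  — 4 lookups
#4 VA=0x38141000B10 (r,kernel):
  [0] read 0x29 idx=7: raw=0x49007 flags P=1 W=1 U=1 S=0
  [1] read 0x49 idx=5: raw=0x4B007 flags P=1 W=1 U=1 S=0
  [2] read 0x4B idx=8: raw=0x4D087 flags P=1 W=1 U=1 S=1
  ✓ 0x4DB10 (huge @L2)  — 3 lookups

Entries read for #4: 3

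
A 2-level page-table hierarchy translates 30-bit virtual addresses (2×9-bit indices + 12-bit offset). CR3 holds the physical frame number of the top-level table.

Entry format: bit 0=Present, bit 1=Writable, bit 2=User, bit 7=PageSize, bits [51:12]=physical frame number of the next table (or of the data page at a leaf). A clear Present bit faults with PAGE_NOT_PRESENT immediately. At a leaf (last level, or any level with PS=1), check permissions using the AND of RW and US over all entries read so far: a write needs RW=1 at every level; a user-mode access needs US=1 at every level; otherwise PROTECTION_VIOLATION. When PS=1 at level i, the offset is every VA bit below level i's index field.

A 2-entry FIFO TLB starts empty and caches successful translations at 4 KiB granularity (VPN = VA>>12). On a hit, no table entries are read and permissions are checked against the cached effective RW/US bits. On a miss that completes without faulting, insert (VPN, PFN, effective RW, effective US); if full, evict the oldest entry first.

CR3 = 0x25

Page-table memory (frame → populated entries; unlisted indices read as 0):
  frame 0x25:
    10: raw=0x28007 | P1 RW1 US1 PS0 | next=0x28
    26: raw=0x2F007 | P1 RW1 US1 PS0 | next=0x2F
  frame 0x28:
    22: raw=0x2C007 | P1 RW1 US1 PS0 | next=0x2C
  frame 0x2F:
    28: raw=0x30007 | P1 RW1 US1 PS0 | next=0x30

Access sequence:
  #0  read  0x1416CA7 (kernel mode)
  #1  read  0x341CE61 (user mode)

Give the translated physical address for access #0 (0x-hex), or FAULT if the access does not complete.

Walk each access:
#0 VA=0x1416CA7 (r,kernel):
  [0] read 0x25 idx=10: raw=0x28007 flags P=1 W=1 U=1 S=0
  [1] read 0x28 idx=22: raw=0x2C007 flags P=1 W=1 U=1 S=0
  → PA=0x2CCA7  (2 entries read)
#1 VA=0x341CE61 (r,user):
  [0] read 0x25 idx=26: raw=0x2F007 flags P=1 W=1 U=1 S=0
  [1] read 0x2F idx=28: raw=0x30007 flags P=1 W=1 U=1 S=0
  → PA=0x30E61  (2 entries read)

Access #0 PA: 0x2CCA7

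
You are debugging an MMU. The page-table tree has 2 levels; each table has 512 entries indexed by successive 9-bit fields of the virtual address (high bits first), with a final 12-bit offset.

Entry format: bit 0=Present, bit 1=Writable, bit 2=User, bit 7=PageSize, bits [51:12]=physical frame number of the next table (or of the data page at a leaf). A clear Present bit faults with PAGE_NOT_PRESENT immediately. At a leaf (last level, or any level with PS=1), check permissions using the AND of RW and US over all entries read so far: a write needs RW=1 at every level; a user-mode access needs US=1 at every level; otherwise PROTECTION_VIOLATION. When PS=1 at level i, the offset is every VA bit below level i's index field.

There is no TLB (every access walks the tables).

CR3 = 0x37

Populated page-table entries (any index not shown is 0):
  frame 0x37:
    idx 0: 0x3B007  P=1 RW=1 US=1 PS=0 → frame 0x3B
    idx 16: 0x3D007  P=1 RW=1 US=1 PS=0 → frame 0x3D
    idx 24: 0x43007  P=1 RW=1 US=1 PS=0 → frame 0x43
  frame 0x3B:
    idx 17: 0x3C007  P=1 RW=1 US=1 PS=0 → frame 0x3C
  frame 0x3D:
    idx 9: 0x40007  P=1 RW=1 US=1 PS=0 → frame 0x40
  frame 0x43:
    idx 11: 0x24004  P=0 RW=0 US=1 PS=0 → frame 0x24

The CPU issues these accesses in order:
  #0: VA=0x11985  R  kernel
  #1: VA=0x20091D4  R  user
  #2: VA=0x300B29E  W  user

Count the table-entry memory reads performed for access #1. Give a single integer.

Trace:
#0 VA=0x11985 (r,kernel):
  L0 @0x37[0] → 0x3B007  P=1,RW=1,US=1,PS=0
  L1 @0x3B[17] → 0x3C007  P=1,RW=1,US=1,PS=0
  ✓ 0x3C985  — 2 lookups
#1 VA=0x20091D4 (r,user):
  L0 @0x37[16] → 0x3D007  P=1,RW=1,US=1,PS=0
  L1 @0x3D[9] → 0x40007  P=1,RW=1,US=1,PS=0
  ✓ 0x401D4  — 2 lookups
#2 VA=0x300B29E (w,user):
  L0 @0x37[24] → 0x43007  P=1,RW=1,US=1,PS=0
  L1 @0x43[11] → 0x24004  P=0,RW=0,US=1,PS=0
  ⇒ fault: PAGE_NOT_PRESENT  — 2 lookups

Entries read for #1: 2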